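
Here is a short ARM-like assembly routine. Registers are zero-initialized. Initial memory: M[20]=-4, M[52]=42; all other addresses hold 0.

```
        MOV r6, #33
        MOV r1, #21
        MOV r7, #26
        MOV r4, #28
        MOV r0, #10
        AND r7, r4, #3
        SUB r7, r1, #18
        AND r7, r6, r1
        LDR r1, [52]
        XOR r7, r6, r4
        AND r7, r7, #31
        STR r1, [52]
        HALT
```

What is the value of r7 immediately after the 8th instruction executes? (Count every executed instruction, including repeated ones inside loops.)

1

after MOV r6, #33: r6=33
after MOV r1, #21: r1=21
after MOV r7, #26: r7=26
after MOV r4, #28: r4=28
after MOV r0, #10: r0=10
after AND r7, r4, #3: r7=28&3=0
after SUB r7, r1, #18: r7=21-18=3
after AND r7, r6, r1: r7=33&21=1
After step 8: r7 = 1.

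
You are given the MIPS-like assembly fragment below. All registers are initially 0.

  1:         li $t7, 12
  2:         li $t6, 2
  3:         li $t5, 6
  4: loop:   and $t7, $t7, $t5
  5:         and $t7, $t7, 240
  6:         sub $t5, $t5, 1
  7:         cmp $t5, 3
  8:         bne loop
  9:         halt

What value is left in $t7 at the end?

after li $t7, 12: $t7=12
after li $t6, 2: $t6=2
after li $t5, 6: $t5=6
after and $t7, $t7, $t5: $t7=12&6=4
after and $t7, $t7, 240: $t7=4&240=0
after sub $t5, $t5, 1: $t5=6-1=5
cmp $t5, 3  (cmp 5,3)
bne loop: taken
after and $t7, $t7, $t5: $t7=0&5=0
after and $t7, $t7, 240: $t7=0&240=0
after sub $t5, $t5, 1: $t5=5-1=4
cmp $t5, 3  (cmp 4,3)
bne loop: taken
after and $t7, $t7, $t5: $t7=0&4=0
after and $t7, $t7, 240: $t7=0&240=0
after sub $t5, $t5, 1: $t5=4-1=3
cmp $t5, 3  (cmp 3,3)
bne loop: not taken
halt.

0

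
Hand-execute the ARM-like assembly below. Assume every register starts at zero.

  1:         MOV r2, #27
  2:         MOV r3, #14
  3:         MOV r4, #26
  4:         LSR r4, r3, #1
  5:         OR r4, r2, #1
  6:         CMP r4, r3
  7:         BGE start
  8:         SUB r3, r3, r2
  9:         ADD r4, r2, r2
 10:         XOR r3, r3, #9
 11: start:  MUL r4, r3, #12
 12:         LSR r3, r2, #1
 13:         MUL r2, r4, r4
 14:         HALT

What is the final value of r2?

after MOV r2, #27: r2=27
after MOV r3, #14: r3=14
after MOV r4, #26: r4=26
after LSR r4, r3, #1: r4=14>>1=7
after OR r4, r2, #1: r4=27|1=27
CMP r4, r3  (cmp 27,14)
BGE start: taken
after MUL r4, r3, #12: r4=14*12=168
after LSR r3, r2, #1: r3=27>>1=13
after MUL r2, r4, r4: r2=168*168=28224
halt.

28224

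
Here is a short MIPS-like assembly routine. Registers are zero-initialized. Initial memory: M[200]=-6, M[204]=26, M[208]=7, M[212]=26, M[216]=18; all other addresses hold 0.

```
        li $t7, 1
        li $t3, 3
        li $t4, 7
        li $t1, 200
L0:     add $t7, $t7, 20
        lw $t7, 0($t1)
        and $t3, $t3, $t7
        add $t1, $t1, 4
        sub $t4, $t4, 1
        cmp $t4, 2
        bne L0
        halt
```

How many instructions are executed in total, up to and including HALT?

40

$t7=1
$t3=3
$t4=7
$t1=200
$t7=1+20=21
$t7=M[200]=-6
$t3=3&(-6)=2
$t1=200+4=204
$t4=7-1=6
cmp $t4, 2  (cmp 6,2)
bne L0: taken
$t7=(-6)+20=14
$t7=M[204]=26
$t3=2&26=2
$t1=204+4=208
$t4=6-1=5
cmp $t4, 2  (cmp 5,2)
bne L0: taken
$t7=26+20=46
$t7=M[208]=7
$t3=2&7=2
$t1=208+4=212
$t4=5-1=4
cmp $t4, 2  (cmp 4,2)
bne L0: taken
$t7=7+20=27
$t7=M[212]=26
$t3=2&26=2
$t1=212+4=216
$t4=4-1=3
cmp $t4, 2  (cmp 3,2)
bne L0: taken
$t7=26+20=46
$t7=M[216]=18
$t3=2&18=2
$t1=216+4=220
$t4=3-1=2
cmp $t4, 2  (cmp 2,2)
bne L0: not taken
halt.
Total executed instructions: 40.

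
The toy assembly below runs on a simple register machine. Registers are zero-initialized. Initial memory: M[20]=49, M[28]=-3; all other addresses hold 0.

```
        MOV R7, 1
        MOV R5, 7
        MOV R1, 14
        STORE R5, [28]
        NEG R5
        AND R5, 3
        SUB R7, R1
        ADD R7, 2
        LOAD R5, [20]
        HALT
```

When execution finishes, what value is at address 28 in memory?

7

R7=1
R5=7
R1=14
STORE R5, [28] → M[28]=7
R5=-(7)=-7
R5=(-7)&3=1
R7=1-14=-13
R7=(-13)+2=-11
R5=M[20]=49
halt.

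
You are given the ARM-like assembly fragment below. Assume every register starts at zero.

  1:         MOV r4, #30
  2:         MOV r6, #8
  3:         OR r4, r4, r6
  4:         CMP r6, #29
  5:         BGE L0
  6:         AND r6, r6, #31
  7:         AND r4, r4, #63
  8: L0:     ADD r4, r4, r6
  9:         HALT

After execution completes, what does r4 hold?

after MOV r4, #30: r4=30
after MOV r6, #8: r6=8
after OR r4, r4, r6: r4=30|8=30
CMP r6, #29  (cmp 8,29)
BGE L0: not taken
after AND r6, r6, #31: r6=8&31=8
after AND r4, r4, #63: r4=30&63=30
after ADD r4, r4, r6: r4=30+8=38
halt.

38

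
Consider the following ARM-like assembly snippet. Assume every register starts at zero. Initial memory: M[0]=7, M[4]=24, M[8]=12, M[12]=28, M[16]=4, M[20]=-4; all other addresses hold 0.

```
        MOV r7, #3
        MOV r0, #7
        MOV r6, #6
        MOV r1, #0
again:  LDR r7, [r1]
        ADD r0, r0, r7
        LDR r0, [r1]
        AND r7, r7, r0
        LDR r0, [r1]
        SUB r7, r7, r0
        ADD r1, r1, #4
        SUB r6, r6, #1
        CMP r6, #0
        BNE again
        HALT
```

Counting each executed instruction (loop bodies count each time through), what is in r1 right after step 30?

MOV r7, #3 → r7=3
MOV r0, #7 → r0=7
MOV r6, #6 → r6=6
MOV r1, #0 → r1=0
LDR r7, [r1] → r7=M[0]=7
ADD r0, r0, r7 → r0=7+7=14
LDR r0, [r1] → r0=M[0]=7
AND r7, r7, r0 → r7=7&7=7
LDR r0, [r1] → r0=M[0]=7
SUB r7, r7, r0 → r7=7-7=0
ADD r1, r1, #4 → r1=0+4=4
SUB r6, r6, #1 → r6=6-1=5
CMP r6, #0  (cmp 5,0)
BNE again: taken
LDR r7, [r1] → r7=M[4]=24
ADD r0, r0, r7 → r0=7+24=31
LDR r0, [r1] → r0=M[4]=24
AND r7, r7, r0 → r7=24&24=24
LDR r0, [r1] → r0=M[4]=24
SUB r7, r7, r0 → r7=24-24=0
ADD r1, r1, #4 → r1=4+4=8
SUB r6, r6, #1 → r6=5-1=4
CMP r6, #0  (cmp 4,0)
BNE again: taken
LDR r7, [r1] → r7=M[8]=12
ADD r0, r0, r7 → r0=24+12=36
LDR r0, [r1] → r0=M[8]=12
AND r7, r7, r0 → r7=12&12=12
LDR r0, [r1] → r0=M[8]=12
SUB r7, r7, r0 → r7=12-12=0
After step 30: r1 = 8.

8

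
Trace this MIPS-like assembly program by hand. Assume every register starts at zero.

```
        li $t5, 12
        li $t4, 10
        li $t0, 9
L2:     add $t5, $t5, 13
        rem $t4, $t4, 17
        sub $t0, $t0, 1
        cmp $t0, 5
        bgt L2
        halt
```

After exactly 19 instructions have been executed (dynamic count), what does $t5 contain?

64

after li $t5, 12: $t5=12
after li $t4, 10: $t4=10
after li $t0, 9: $t0=9
after add $t5, $t5, 13: $t5=12+13=25
after rem $t4, $t4, 17: $t4=10%17=10
after sub $t0, $t0, 1: $t0=9-1=8
cmp $t0, 5  (cmp 8,5)
bgt L2: taken
after add $t5, $t5, 13: $t5=25+13=38
after rem $t4, $t4, 17: $t4=10%17=10
after sub $t0, $t0, 1: $t0=8-1=7
cmp $t0, 5  (cmp 7,5)
bgt L2: taken
after add $t5, $t5, 13: $t5=38+13=51
after rem $t4, $t4, 17: $t4=10%17=10
after sub $t0, $t0, 1: $t0=7-1=6
cmp $t0, 5  (cmp 6,5)
bgt L2: taken
after add $t5, $t5, 13: $t5=51+13=64
After step 19: $t5 = 64.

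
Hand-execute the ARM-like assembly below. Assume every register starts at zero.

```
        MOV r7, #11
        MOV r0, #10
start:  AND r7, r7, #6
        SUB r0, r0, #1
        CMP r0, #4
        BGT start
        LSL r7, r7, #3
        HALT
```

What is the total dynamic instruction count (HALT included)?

MOV r7, #11 → r7=11
MOV r0, #10 → r0=10
AND r7, r7, #6 → r7=11&6=2
SUB r0, r0, #1 → r0=10-1=9
CMP r0, #4  (cmp 9,4)
BGT start: taken
AND r7, r7, #6 → r7=2&6=2
SUB r0, r0, #1 → r0=9-1=8
CMP r0, #4  (cmp 8,4)
BGT start: taken
AND r7, r7, #6 → r7=2&6=2
SUB r0, r0, #1 → r0=8-1=7
CMP r0, #4  (cmp 7,4)
BGT start: taken
AND r7, r7, #6 → r7=2&6=2
SUB r0, r0, #1 → r0=7-1=6
CMP r0, #4  (cmp 6,4)
BGT start: taken
AND r7, r7, #6 → r7=2&6=2
SUB r0, r0, #1 → r0=6-1=5
CMP r0, #4  (cmp 5,4)
BGT start: taken
AND r7, r7, #6 → r7=2&6=2
SUB r0, r0, #1 → r0=5-1=4
CMP r0, #4  (cmp 4,4)
BGT start: not taken
LSL r7, r7, #3 → r7=2<<3=16
halt.
Total executed instructions: 28.

28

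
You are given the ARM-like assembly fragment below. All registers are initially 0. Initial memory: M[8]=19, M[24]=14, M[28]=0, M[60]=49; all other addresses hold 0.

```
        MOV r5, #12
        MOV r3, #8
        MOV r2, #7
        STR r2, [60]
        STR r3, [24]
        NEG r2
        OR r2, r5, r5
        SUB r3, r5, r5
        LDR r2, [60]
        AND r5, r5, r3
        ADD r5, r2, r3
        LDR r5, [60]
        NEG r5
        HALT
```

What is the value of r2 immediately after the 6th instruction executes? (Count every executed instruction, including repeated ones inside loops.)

-7

r5=12
r3=8
r2=7
STR r2, [60] → M[60]=7
STR r3, [24] → M[24]=8
r2=-(7)=-7
After step 6: r2 = -7.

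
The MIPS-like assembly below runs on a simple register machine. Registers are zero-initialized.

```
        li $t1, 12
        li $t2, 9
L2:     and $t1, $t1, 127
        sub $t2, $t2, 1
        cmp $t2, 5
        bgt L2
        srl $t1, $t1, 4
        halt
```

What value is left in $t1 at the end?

after li $t1, 12: $t1=12
after li $t2, 9: $t2=9
after and $t1, $t1, 127: $t1=12&127=12
after sub $t2, $t2, 1: $t2=9-1=8
cmp $t2, 5  (cmp 8,5)
bgt L2: taken
after and $t1, $t1, 127: $t1=12&127=12
after sub $t2, $t2, 1: $t2=8-1=7
cmp $t2, 5  (cmp 7,5)
bgt L2: taken
after and $t1, $t1, 127: $t1=12&127=12
after sub $t2, $t2, 1: $t2=7-1=6
cmp $t2, 5  (cmp 6,5)
bgt L2: taken
after and $t1, $t1, 127: $t1=12&127=12
after sub $t2, $t2, 1: $t2=6-1=5
cmp $t2, 5  (cmp 5,5)
bgt L2: not taken
after srl $t1, $t1, 4: $t1=12>>4=0
halt.

0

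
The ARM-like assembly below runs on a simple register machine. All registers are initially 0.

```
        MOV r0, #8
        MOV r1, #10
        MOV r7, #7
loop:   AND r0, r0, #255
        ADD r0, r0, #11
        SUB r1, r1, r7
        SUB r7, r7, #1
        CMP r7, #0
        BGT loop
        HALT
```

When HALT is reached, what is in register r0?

MOV r0, #8 → r0=8
MOV r1, #10 → r1=10
MOV r7, #7 → r7=7
AND r0, r0, #255 → r0=8&255=8
ADD r0, r0, #11 → r0=8+11=19
SUB r1, r1, r7 → r1=10-7=3
SUB r7, r7, #1 → r7=7-1=6
CMP r7, #0  (cmp 6,0)
BGT loop: taken
AND r0, r0, #255 → r0=19&255=19
ADD r0, r0, #11 → r0=19+11=30
SUB r1, r1, r7 → r1=3-6=-3
SUB r7, r7, #1 → r7=6-1=5
CMP r7, #0  (cmp 5,0)
BGT loop: taken
AND r0, r0, #255 → r0=30&255=30
ADD r0, r0, #11 → r0=30+11=41
SUB r1, r1, r7 → r1=(-3)-5=-8
SUB r7, r7, #1 → r7=5-1=4
CMP r7, #0  (cmp 4,0)
BGT loop: taken
AND r0, r0, #255 → r0=41&255=41
ADD r0, r0, #11 → r0=41+11=52
SUB r1, r1, r7 → r1=(-8)-4=-12
SUB r7, r7, #1 → r7=4-1=3
CMP r7, #0  (cmp 3,0)
BGT loop: taken
AND r0, r0, #255 → r0=52&255=52
ADD r0, r0, #11 → r0=52+11=63
SUB r1, r1, r7 → r1=(-12)-3=-15
SUB r7, r7, #1 → r7=3-1=2
CMP r7, #0  (cmp 2,0)
BGT loop: taken
AND r0, r0, #255 → r0=63&255=63
ADD r0, r0, #11 → r0=63+11=74
SUB r1, r1, r7 → r1=(-15)-2=-17
SUB r7, r7, #1 → r7=2-1=1
CMP r7, #0  (cmp 1,0)
BGT loop: taken
AND r0, r0, #255 → r0=74&255=74
ADD r0, r0, #11 → r0=74+11=85
SUB r1, r1, r7 → r1=(-17)-1=-18
SUB r7, r7, #1 → r7=1-1=0
CMP r7, #0  (cmp 0,0)
BGT loop: not taken
halt.

85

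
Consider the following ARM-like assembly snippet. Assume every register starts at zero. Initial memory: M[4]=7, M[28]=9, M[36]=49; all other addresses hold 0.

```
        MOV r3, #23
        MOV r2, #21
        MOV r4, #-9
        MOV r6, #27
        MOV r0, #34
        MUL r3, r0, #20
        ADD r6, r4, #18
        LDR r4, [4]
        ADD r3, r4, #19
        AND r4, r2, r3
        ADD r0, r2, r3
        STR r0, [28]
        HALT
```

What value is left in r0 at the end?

r3=23
r2=21
r4=-9
r6=27
r0=34
r3=34*20=680
r6=(-9)+18=9
r4=M[4]=7
r3=7+19=26
r4=21&26=16
r0=21+26=47
STR r0, [28] → M[28]=47
halt.

47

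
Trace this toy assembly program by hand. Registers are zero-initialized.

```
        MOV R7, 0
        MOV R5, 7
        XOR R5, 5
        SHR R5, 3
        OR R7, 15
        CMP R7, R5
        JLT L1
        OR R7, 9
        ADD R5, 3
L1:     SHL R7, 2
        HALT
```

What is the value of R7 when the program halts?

60

MOV R7, 0 → R7=0
MOV R5, 7 → R5=7
XOR R5, 5 → R5=7^5=2
SHR R5, 3 → R5=2>>3=0
OR R7, 15 → R7=0|15=15
CMP R7, R5  (cmp 15,0)
JLT L1: not taken
OR R7, 9 → R7=15|9=15
ADD R5, 3 → R5=0+3=3
SHL R7, 2 → R7=15<<2=60
halt.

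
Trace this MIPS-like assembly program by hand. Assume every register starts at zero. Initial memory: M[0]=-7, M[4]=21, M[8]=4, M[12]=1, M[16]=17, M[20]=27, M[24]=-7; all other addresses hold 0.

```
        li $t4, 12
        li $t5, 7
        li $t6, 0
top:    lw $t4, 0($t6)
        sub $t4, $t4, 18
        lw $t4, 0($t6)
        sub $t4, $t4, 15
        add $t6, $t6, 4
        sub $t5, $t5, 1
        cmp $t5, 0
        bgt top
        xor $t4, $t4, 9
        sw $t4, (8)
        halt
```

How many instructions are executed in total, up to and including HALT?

$t4=12
$t5=7
$t6=0
$t4=M[0]=-7
$t4=(-7)-18=-25
$t4=M[0]=-7
$t4=(-7)-15=-22
$t6=0+4=4
$t5=7-1=6
cmp $t5, 0  (cmp 6,0)
bgt top: taken
$t4=M[4]=21
$t4=21-18=3
$t4=M[4]=21
$t4=21-15=6
$t6=4+4=8
$t5=6-1=5
cmp $t5, 0  (cmp 5,0)
bgt top: taken
$t4=M[8]=4
$t4=4-18=-14
$t4=M[8]=4
$t4=4-15=-11
$t6=8+4=12
$t5=5-1=4
cmp $t5, 0  (cmp 4,0)
bgt top: taken
$t4=M[12]=1
$t4=1-18=-17
$t4=M[12]=1
$t4=1-15=-14
$t6=12+4=16
$t5=4-1=3
cmp $t5, 0  (cmp 3,0)
bgt top: taken
$t4=M[16]=17
$t4=17-18=-1
$t4=M[16]=17
$t4=17-15=2
$t6=16+4=20
$t5=3-1=2
cmp $t5, 0  (cmp 2,0)
bgt top: taken
$t4=M[20]=27
$t4=27-18=9
$t4=M[20]=27
$t4=27-15=12
$t6=20+4=24
$t5=2-1=1
cmp $t5, 0  (cmp 1,0)
bgt top: taken
$t4=M[24]=-7
$t4=(-7)-18=-25
$t4=M[24]=-7
$t4=(-7)-15=-22
$t6=24+4=28
$t5=1-1=0
cmp $t5, 0  (cmp 0,0)
bgt top: not taken
$t4=(-22)^9=-29
sw $t4, (8) → M[8]=-29
halt.
Total executed instructions: 62.

62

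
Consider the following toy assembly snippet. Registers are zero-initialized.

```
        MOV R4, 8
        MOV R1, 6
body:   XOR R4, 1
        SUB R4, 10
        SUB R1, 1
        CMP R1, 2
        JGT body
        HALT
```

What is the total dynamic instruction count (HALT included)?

after MOV R4, 8: R4=8
after MOV R1, 6: R1=6
after XOR R4, 1: R4=8^1=9
after SUB R4, 10: R4=9-10=-1
after SUB R1, 1: R1=6-1=5
CMP R1, 2  (cmp 5,2)
JGT body: taken
after XOR R4, 1: R4=(-1)^1=-2
after SUB R4, 10: R4=(-2)-10=-12
after SUB R1, 1: R1=5-1=4
CMP R1, 2  (cmp 4,2)
JGT body: taken
after XOR R4, 1: R4=(-12)^1=-11
after SUB R4, 10: R4=(-11)-10=-21
after SUB R1, 1: R1=4-1=3
CMP R1, 2  (cmp 3,2)
JGT body: taken
after XOR R4, 1: R4=(-21)^1=-22
after SUB R4, 10: R4=(-22)-10=-32
after SUB R1, 1: R1=3-1=2
CMP R1, 2  (cmp 2,2)
JGT body: not taken
halt.
Total executed instructions: 23.

23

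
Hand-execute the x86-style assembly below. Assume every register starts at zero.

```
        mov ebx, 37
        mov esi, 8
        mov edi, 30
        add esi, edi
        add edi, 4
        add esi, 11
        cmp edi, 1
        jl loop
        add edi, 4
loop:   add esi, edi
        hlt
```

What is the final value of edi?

ebx=37
esi=8
edi=30
esi=8+30=38
edi=30+4=34
esi=38+11=49
cmp edi, 1  (cmp 34,1)
jl loop: not taken
edi=34+4=38
esi=49+38=87
halt.

38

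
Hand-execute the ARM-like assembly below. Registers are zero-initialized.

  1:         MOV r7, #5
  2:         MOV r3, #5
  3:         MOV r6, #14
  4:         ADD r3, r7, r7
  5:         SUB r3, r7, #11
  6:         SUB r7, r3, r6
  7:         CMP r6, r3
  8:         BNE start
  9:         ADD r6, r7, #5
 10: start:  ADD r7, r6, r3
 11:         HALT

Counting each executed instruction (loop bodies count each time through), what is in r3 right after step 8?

-6

after MOV r7, #5: r7=5
after MOV r3, #5: r3=5
after MOV r6, #14: r6=14
after ADD r3, r7, r7: r3=5+5=10
after SUB r3, r7, #11: r3=5-11=-6
after SUB r7, r3, r6: r7=(-6)-14=-20
CMP r6, r3  (cmp 14,-6)
BNE start: taken
After step 8: r3 = -6.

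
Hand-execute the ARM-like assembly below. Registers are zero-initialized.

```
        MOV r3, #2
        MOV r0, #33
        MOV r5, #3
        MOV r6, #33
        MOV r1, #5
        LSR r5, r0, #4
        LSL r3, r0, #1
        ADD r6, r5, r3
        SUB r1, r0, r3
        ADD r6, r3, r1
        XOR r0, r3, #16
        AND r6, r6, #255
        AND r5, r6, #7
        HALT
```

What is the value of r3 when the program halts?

r3=2
r0=33
r5=3
r6=33
r1=5
r5=33>>4=2
r3=33<<1=66
r6=2+66=68
r1=33-66=-33
r6=66+(-33)=33
r0=66^16=82
r6=33&255=33
r5=33&7=1
halt.

66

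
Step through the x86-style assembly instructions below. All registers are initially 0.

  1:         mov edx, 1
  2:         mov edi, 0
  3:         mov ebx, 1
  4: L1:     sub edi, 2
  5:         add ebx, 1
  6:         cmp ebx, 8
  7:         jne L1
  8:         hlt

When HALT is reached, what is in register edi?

-14

after mov edx, 1: edx=1
after mov edi, 0: edi=0
after mov ebx, 1: ebx=1
after sub edi, 2: edi=0-2=-2
after add ebx, 1: ebx=1+1=2
cmp ebx, 8  (cmp 2,8)
jne L1: taken
after sub edi, 2: edi=(-2)-2=-4
after add ebx, 1: ebx=2+1=3
cmp ebx, 8  (cmp 3,8)
jne L1: taken
after sub edi, 2: edi=(-4)-2=-6
after add ebx, 1: ebx=3+1=4
cmp ebx, 8  (cmp 4,8)
jne L1: taken
after sub edi, 2: edi=(-6)-2=-8
after add ebx, 1: ebx=4+1=5
cmp ebx, 8  (cmp 5,8)
jne L1: taken
after sub edi, 2: edi=(-8)-2=-10
after add ebx, 1: ebx=5+1=6
cmp ebx, 8  (cmp 6,8)
jne L1: taken
after sub edi, 2: edi=(-10)-2=-12
after add ebx, 1: ebx=6+1=7
cmp ebx, 8  (cmp 7,8)
jne L1: taken
after sub edi, 2: edi=(-12)-2=-14
after add ebx, 1: ebx=7+1=8
cmp ebx, 8  (cmp 8,8)
jne L1: not taken
halt.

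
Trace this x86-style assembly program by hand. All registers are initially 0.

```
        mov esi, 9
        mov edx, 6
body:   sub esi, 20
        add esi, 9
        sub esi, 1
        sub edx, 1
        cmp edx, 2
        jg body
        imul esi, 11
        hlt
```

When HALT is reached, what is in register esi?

mov esi, 9 → esi=9
mov edx, 6 → edx=6
sub esi, 20 → esi=9-20=-11
add esi, 9 → esi=(-11)+9=-2
sub esi, 1 → esi=(-2)-1=-3
sub edx, 1 → edx=6-1=5
cmp edx, 2  (cmp 5,2)
jg body: taken
sub esi, 20 → esi=(-3)-20=-23
add esi, 9 → esi=(-23)+9=-14
sub esi, 1 → esi=(-14)-1=-15
sub edx, 1 → edx=5-1=4
cmp edx, 2  (cmp 4,2)
jg body: taken
sub esi, 20 → esi=(-15)-20=-35
add esi, 9 → esi=(-35)+9=-26
sub esi, 1 → esi=(-26)-1=-27
sub edx, 1 → edx=4-1=3
cmp edx, 2  (cmp 3,2)
jg body: taken
sub esi, 20 → esi=(-27)-20=-47
add esi, 9 → esi=(-47)+9=-38
sub esi, 1 → esi=(-38)-1=-39
sub edx, 1 → edx=3-1=2
cmp edx, 2  (cmp 2,2)
jg body: not taken
imul esi, 11 → esi=(-39)*11=-429
halt.

-429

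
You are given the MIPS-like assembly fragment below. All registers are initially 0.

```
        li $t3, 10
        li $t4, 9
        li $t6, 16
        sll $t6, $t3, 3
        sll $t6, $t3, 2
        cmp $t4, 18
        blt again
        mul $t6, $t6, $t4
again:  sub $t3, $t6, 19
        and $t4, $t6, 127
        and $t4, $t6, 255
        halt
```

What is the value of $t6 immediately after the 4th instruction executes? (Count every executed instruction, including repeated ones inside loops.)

80

li $t3, 10 → $t3=10
li $t4, 9 → $t4=9
li $t6, 16 → $t6=16
sll $t6, $t3, 3 → $t6=10<<3=80
After step 4: $t6 = 80.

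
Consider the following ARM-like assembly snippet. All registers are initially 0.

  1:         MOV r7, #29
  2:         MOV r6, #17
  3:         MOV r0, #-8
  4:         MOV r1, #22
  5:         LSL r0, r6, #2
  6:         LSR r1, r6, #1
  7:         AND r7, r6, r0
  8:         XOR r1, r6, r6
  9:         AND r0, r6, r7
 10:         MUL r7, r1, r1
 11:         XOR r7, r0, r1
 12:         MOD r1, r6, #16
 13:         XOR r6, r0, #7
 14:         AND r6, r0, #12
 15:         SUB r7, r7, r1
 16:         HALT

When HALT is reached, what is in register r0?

after MOV r7, #29: r7=29
after MOV r6, #17: r6=17
after MOV r0, #-8: r0=-8
after MOV r1, #22: r1=22
after LSL r0, r6, #2: r0=17<<2=68
after LSR r1, r6, #1: r1=17>>1=8
after AND r7, r6, r0: r7=17&68=0
after XOR r1, r6, r6: r1=17^17=0
after AND r0, r6, r7: r0=17&0=0
after MUL r7, r1, r1: r7=0*0=0
after XOR r7, r0, r1: r7=0^0=0
after MOD r1, r6, #16: r1=17%16=1
after XOR r6, r0, #7: r6=0^7=7
after AND r6, r0, #12: r6=0&12=0
after SUB r7, r7, r1: r7=0-1=-1
halt.

0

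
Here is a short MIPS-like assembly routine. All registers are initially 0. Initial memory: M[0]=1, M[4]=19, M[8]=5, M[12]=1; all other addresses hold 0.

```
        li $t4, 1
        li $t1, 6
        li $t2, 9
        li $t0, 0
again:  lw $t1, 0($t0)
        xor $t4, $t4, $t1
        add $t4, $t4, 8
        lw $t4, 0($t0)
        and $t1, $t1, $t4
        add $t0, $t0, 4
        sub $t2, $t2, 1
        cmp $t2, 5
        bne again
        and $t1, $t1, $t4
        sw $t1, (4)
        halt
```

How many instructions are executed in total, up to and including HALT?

li $t4, 1 → $t4=1
li $t1, 6 → $t1=6
li $t2, 9 → $t2=9
li $t0, 0 → $t0=0
lw $t1, 0($t0) → $t1=M[0]=1
xor $t4, $t4, $t1 → $t4=1^1=0
add $t4, $t4, 8 → $t4=0+8=8
lw $t4, 0($t0) → $t4=M[0]=1
and $t1, $t1, $t4 → $t1=1&1=1
add $t0, $t0, 4 → $t0=0+4=4
sub $t2, $t2, 1 → $t2=9-1=8
cmp $t2, 5  (cmp 8,5)
bne again: taken
lw $t1, 0($t0) → $t1=M[4]=19
xor $t4, $t4, $t1 → $t4=1^19=18
add $t4, $t4, 8 → $t4=18+8=26
lw $t4, 0($t0) → $t4=M[4]=19
and $t1, $t1, $t4 → $t1=19&19=19
add $t0, $t0, 4 → $t0=4+4=8
sub $t2, $t2, 1 → $t2=8-1=7
cmp $t2, 5  (cmp 7,5)
bne again: taken
lw $t1, 0($t0) → $t1=M[8]=5
xor $t4, $t4, $t1 → $t4=19^5=22
add $t4, $t4, 8 → $t4=22+8=30
lw $t4, 0($t0) → $t4=M[8]=5
and $t1, $t1, $t4 → $t1=5&5=5
add $t0, $t0, 4 → $t0=8+4=12
sub $t2, $t2, 1 → $t2=7-1=6
cmp $t2, 5  (cmp 6,5)
bne again: taken
lw $t1, 0($t0) → $t1=M[12]=1
xor $t4, $t4, $t1 → $t4=5^1=4
add $t4, $t4, 8 → $t4=4+8=12
lw $t4, 0($t0) → $t4=M[12]=1
and $t1, $t1, $t4 → $t1=1&1=1
add $t0, $t0, 4 → $t0=12+4=16
sub $t2, $t2, 1 → $t2=6-1=5
cmp $t2, 5  (cmp 5,5)
bne again: not taken
and $t1, $t1, $t4 → $t1=1&1=1
sw $t1, (4) → M[4]=1
halt.
Total executed instructions: 43.

43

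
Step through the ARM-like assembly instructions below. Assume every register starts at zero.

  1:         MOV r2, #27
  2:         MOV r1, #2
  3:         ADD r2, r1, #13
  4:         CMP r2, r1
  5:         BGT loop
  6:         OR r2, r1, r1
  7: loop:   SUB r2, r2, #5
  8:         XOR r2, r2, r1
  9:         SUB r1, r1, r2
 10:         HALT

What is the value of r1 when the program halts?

MOV r2, #27 → r2=27
MOV r1, #2 → r1=2
ADD r2, r1, #13 → r2=2+13=15
CMP r2, r1  (cmp 15,2)
BGT loop: taken
SUB r2, r2, #5 → r2=15-5=10
XOR r2, r2, r1 → r2=10^2=8
SUB r1, r1, r2 → r1=2-8=-6
halt.

-6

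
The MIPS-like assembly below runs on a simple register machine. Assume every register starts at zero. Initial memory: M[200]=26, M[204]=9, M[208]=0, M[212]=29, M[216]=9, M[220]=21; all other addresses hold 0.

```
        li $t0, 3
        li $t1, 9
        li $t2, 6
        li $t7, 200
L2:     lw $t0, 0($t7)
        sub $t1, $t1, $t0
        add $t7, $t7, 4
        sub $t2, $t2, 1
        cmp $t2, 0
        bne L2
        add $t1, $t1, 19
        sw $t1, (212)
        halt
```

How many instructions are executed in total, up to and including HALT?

43

after li $t0, 3: $t0=3
after li $t1, 9: $t1=9
after li $t2, 6: $t2=6
after li $t7, 200: $t7=200
after lw $t0, 0($t7): $t0=M[200]=26
after sub $t1, $t1, $t0: $t1=9-26=-17
after add $t7, $t7, 4: $t7=200+4=204
after sub $t2, $t2, 1: $t2=6-1=5
cmp $t2, 0  (cmp 5,0)
bne L2: taken
after lw $t0, 0($t7): $t0=M[204]=9
after sub $t1, $t1, $t0: $t1=(-17)-9=-26
after add $t7, $t7, 4: $t7=204+4=208
after sub $t2, $t2, 1: $t2=5-1=4
cmp $t2, 0  (cmp 4,0)
bne L2: taken
after lw $t0, 0($t7): $t0=M[208]=0
after sub $t1, $t1, $t0: $t1=(-26)-0=-26
after add $t7, $t7, 4: $t7=208+4=212
after sub $t2, $t2, 1: $t2=4-1=3
cmp $t2, 0  (cmp 3,0)
bne L2: taken
after lw $t0, 0($t7): $t0=M[212]=29
after sub $t1, $t1, $t0: $t1=(-26)-29=-55
after add $t7, $t7, 4: $t7=212+4=216
after sub $t2, $t2, 1: $t2=3-1=2
cmp $t2, 0  (cmp 2,0)
bne L2: taken
after lw $t0, 0($t7): $t0=M[216]=9
after sub $t1, $t1, $t0: $t1=(-55)-9=-64
after add $t7, $t7, 4: $t7=216+4=220
after sub $t2, $t2, 1: $t2=2-1=1
cmp $t2, 0  (cmp 1,0)
bne L2: taken
after lw $t0, 0($t7): $t0=M[220]=21
after sub $t1, $t1, $t0: $t1=(-64)-21=-85
after add $t7, $t7, 4: $t7=220+4=224
after sub $t2, $t2, 1: $t2=1-1=0
cmp $t2, 0  (cmp 0,0)
bne L2: not taken
after add $t1, $t1, 19: $t1=(-85)+19=-66
sw $t1, (212) → M[212]=-66
halt.
Total executed instructions: 43.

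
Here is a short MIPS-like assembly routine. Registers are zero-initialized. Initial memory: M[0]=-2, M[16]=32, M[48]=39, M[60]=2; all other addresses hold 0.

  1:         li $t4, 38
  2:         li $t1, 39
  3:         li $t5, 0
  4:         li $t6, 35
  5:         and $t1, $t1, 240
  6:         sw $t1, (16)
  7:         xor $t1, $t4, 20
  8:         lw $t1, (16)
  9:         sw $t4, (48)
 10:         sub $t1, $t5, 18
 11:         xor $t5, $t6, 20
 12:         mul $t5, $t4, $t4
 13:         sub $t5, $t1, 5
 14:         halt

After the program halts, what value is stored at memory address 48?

38

li $t4, 38 → $t4=38
li $t1, 39 → $t1=39
li $t5, 0 → $t5=0
li $t6, 35 → $t6=35
and $t1, $t1, 240 → $t1=39&240=32
sw $t1, (16) → M[16]=32
xor $t1, $t4, 20 → $t1=38^20=50
lw $t1, (16) → $t1=M[16]=32
sw $t4, (48) → M[48]=38
sub $t1, $t5, 18 → $t1=0-18=-18
xor $t5, $t6, 20 → $t5=35^20=55
mul $t5, $t4, $t4 → $t5=38*38=1444
sub $t5, $t1, 5 → $t5=(-18)-5=-23
halt.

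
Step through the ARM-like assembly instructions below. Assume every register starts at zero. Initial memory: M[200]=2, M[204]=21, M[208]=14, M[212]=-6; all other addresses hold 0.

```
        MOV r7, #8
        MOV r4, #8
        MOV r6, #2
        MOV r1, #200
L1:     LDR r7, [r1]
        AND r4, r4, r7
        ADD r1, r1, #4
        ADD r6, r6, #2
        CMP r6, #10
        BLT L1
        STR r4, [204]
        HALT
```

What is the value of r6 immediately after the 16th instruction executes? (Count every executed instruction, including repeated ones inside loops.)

6

after MOV r7, #8: r7=8
after MOV r4, #8: r4=8
after MOV r6, #2: r6=2
after MOV r1, #200: r1=200
after LDR r7, [r1]: r7=M[200]=2
after AND r4, r4, r7: r4=8&2=0
after ADD r1, r1, #4: r1=200+4=204
after ADD r6, r6, #2: r6=2+2=4
CMP r6, #10  (cmp 4,10)
BLT L1: taken
after LDR r7, [r1]: r7=M[204]=21
after AND r4, r4, r7: r4=0&21=0
after ADD r1, r1, #4: r1=204+4=208
after ADD r6, r6, #2: r6=4+2=6
CMP r6, #10  (cmp 6,10)
BLT L1: taken
After step 16: r6 = 6.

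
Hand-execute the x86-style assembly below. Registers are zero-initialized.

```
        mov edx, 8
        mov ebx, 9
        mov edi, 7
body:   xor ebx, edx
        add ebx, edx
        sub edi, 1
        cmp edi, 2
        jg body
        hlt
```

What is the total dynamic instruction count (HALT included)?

29

edx=8
ebx=9
edi=7
ebx=9^8=1
ebx=1+8=9
edi=7-1=6
cmp edi, 2  (cmp 6,2)
jg body: taken
ebx=9^8=1
ebx=1+8=9
edi=6-1=5
cmp edi, 2  (cmp 5,2)
jg body: taken
ebx=9^8=1
ebx=1+8=9
edi=5-1=4
cmp edi, 2  (cmp 4,2)
jg body: taken
ebx=9^8=1
ebx=1+8=9
edi=4-1=3
cmp edi, 2  (cmp 3,2)
jg body: taken
ebx=9^8=1
ebx=1+8=9
edi=3-1=2
cmp edi, 2  (cmp 2,2)
jg body: not taken
halt.
Total executed instructions: 29.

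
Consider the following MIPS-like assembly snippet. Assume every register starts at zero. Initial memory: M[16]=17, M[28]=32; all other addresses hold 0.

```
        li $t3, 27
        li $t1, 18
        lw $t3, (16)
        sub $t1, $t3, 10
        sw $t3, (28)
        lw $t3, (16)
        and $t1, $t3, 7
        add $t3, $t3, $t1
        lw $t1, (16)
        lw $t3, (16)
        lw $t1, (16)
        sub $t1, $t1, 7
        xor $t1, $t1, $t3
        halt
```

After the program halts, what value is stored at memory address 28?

$t3=27
$t1=18
$t3=M[16]=17
$t1=17-10=7
sw $t3, (28) → M[28]=17
$t3=M[16]=17
$t1=17&7=1
$t3=17+1=18
$t1=M[16]=17
$t3=M[16]=17
$t1=M[16]=17
$t1=17-7=10
$t1=10^17=27
halt.

17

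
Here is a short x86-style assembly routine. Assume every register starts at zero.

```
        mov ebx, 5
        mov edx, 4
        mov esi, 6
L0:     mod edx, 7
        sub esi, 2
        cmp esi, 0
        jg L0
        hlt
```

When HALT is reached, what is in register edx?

4

ebx=5
edx=4
esi=6
edx=4%7=4
esi=6-2=4
cmp esi, 0  (cmp 4,0)
jg L0: taken
edx=4%7=4
esi=4-2=2
cmp esi, 0  (cmp 2,0)
jg L0: taken
edx=4%7=4
esi=2-2=0
cmp esi, 0  (cmp 0,0)
jg L0: not taken
halt.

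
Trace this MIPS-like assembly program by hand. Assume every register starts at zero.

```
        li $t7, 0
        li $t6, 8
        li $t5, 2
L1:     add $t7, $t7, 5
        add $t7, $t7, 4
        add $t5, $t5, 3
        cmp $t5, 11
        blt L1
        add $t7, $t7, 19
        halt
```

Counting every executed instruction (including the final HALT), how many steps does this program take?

20

li $t7, 0 → $t7=0
li $t6, 8 → $t6=8
li $t5, 2 → $t5=2
add $t7, $t7, 5 → $t7=0+5=5
add $t7, $t7, 4 → $t7=5+4=9
add $t5, $t5, 3 → $t5=2+3=5
cmp $t5, 11  (cmp 5,11)
blt L1: taken
add $t7, $t7, 5 → $t7=9+5=14
add $t7, $t7, 4 → $t7=14+4=18
add $t5, $t5, 3 → $t5=5+3=8
cmp $t5, 11  (cmp 8,11)
blt L1: taken
add $t7, $t7, 5 → $t7=18+5=23
add $t7, $t7, 4 → $t7=23+4=27
add $t5, $t5, 3 → $t5=8+3=11
cmp $t5, 11  (cmp 11,11)
blt L1: not taken
add $t7, $t7, 19 → $t7=27+19=46
halt.
Total executed instructions: 20.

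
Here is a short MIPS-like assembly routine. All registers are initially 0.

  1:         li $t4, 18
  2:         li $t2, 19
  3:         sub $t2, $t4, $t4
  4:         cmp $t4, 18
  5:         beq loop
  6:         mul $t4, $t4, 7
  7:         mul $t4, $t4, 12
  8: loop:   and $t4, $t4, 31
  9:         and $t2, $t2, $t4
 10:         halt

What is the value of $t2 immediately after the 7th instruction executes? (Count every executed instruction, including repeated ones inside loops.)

li $t4, 18 → $t4=18
li $t2, 19 → $t2=19
sub $t2, $t4, $t4 → $t2=18-18=0
cmp $t4, 18  (cmp 18,18)
beq loop: taken
and $t4, $t4, 31 → $t4=18&31=18
and $t2, $t2, $t4 → $t2=0&18=0
After step 7: $t2 = 0.

0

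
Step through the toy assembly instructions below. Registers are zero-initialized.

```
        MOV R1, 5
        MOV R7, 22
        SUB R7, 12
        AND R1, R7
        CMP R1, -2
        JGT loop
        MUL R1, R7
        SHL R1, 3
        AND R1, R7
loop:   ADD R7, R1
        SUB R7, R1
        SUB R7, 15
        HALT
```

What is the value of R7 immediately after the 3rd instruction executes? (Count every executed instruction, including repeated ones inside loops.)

MOV R1, 5 → R1=5
MOV R7, 22 → R7=22
SUB R7, 12 → R7=22-12=10
After step 3: R7 = 10.

10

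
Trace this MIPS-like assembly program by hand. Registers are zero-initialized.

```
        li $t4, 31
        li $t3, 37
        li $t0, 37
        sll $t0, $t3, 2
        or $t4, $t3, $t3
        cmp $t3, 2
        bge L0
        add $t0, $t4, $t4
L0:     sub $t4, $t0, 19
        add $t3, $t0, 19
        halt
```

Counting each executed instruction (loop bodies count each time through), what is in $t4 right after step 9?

li $t4, 31 → $t4=31
li $t3, 37 → $t3=37
li $t0, 37 → $t0=37
sll $t0, $t3, 2 → $t0=37<<2=148
or $t4, $t3, $t3 → $t4=37|37=37
cmp $t3, 2  (cmp 37,2)
bge L0: taken
sub $t4, $t0, 19 → $t4=148-19=129
add $t3, $t0, 19 → $t3=148+19=167
After step 9: $t4 = 129.

129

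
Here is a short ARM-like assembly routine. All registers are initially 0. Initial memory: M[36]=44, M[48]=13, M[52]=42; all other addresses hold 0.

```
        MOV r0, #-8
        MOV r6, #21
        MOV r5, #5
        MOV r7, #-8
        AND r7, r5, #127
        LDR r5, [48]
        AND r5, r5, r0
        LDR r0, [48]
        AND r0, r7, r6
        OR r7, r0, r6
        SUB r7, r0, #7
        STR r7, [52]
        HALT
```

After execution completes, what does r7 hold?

-2

r0=-8
r6=21
r5=5
r7=-8
r7=5&127=5
r5=M[48]=13
r5=13&(-8)=8
r0=M[48]=13
r0=5&21=5
r7=5|21=21
r7=5-7=-2
STR r7, [52] → M[52]=-2
halt.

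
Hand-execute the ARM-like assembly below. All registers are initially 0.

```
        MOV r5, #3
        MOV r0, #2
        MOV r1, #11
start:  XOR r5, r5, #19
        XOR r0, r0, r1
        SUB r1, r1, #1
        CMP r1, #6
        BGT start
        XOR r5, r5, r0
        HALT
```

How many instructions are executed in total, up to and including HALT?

30

r5=3
r0=2
r1=11
r5=3^19=16
r0=2^11=9
r1=11-1=10
CMP r1, #6  (cmp 10,6)
BGT start: taken
r5=16^19=3
r0=9^10=3
r1=10-1=9
CMP r1, #6  (cmp 9,6)
BGT start: taken
r5=3^19=16
r0=3^9=10
r1=9-1=8
CMP r1, #6  (cmp 8,6)
BGT start: taken
r5=16^19=3
r0=10^8=2
r1=8-1=7
CMP r1, #6  (cmp 7,6)
BGT start: taken
r5=3^19=16
r0=2^7=5
r1=7-1=6
CMP r1, #6  (cmp 6,6)
BGT start: not taken
r5=16^5=21
halt.
Total executed instructions: 30.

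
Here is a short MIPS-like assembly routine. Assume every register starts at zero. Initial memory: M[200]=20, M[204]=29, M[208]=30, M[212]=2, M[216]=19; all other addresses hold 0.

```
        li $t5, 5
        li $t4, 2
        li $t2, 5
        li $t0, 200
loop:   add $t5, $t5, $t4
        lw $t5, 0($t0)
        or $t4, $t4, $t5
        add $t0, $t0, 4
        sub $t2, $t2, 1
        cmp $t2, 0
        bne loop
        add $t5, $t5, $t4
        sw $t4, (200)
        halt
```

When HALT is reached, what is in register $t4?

$t5=5
$t4=2
$t2=5
$t0=200
$t5=5+2=7
$t5=M[200]=20
$t4=2|20=22
$t0=200+4=204
$t2=5-1=4
cmp $t2, 0  (cmp 4,0)
bne loop: taken
$t5=20+22=42
$t5=M[204]=29
$t4=22|29=31
$t0=204+4=208
$t2=4-1=3
cmp $t2, 0  (cmp 3,0)
bne loop: taken
$t5=29+31=60
$t5=M[208]=30
$t4=31|30=31
$t0=208+4=212
$t2=3-1=2
cmp $t2, 0  (cmp 2,0)
bne loop: taken
$t5=30+31=61
$t5=M[212]=2
$t4=31|2=31
$t0=212+4=216
$t2=2-1=1
cmp $t2, 0  (cmp 1,0)
bne loop: taken
$t5=2+31=33
$t5=M[216]=19
$t4=31|19=31
$t0=216+4=220
$t2=1-1=0
cmp $t2, 0  (cmp 0,0)
bne loop: not taken
$t5=19+31=50
sw $t4, (200) → M[200]=31
halt.

31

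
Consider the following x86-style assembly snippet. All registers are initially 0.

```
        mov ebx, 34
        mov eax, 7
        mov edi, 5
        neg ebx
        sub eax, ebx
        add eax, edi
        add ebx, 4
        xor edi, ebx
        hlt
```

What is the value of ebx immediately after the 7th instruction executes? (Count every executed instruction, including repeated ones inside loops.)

-30

after mov ebx, 34: ebx=34
after mov eax, 7: eax=7
after mov edi, 5: edi=5
after neg ebx: ebx=-(34)=-34
after sub eax, ebx: eax=7-(-34)=41
after add eax, edi: eax=41+5=46
after add ebx, 4: ebx=(-34)+4=-30
After step 7: ebx = -30.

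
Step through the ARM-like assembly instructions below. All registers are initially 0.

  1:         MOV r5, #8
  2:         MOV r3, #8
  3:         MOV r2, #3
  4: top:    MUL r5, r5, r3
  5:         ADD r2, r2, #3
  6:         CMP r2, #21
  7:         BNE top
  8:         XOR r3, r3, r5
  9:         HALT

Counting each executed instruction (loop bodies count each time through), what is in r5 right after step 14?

4096

MOV r5, #8 → r5=8
MOV r3, #8 → r3=8
MOV r2, #3 → r2=3
MUL r5, r5, r3 → r5=8*8=64
ADD r2, r2, #3 → r2=3+3=6
CMP r2, #21  (cmp 6,21)
BNE top: taken
MUL r5, r5, r3 → r5=64*8=512
ADD r2, r2, #3 → r2=6+3=9
CMP r2, #21  (cmp 9,21)
BNE top: taken
MUL r5, r5, r3 → r5=512*8=4096
ADD r2, r2, #3 → r2=9+3=12
CMP r2, #21  (cmp 12,21)
After step 14: r5 = 4096.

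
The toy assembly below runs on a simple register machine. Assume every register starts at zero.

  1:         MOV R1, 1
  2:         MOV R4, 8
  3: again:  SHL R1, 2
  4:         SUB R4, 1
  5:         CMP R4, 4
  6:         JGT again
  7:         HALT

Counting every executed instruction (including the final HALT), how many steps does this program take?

19

after MOV R1, 1: R1=1
after MOV R4, 8: R4=8
after SHL R1, 2: R1=1<<2=4
after SUB R4, 1: R4=8-1=7
CMP R4, 4  (cmp 7,4)
JGT again: taken
after SHL R1, 2: R1=4<<2=16
after SUB R4, 1: R4=7-1=6
CMP R4, 4  (cmp 6,4)
JGT again: taken
after SHL R1, 2: R1=16<<2=64
after SUB R4, 1: R4=6-1=5
CMP R4, 4  (cmp 5,4)
JGT again: taken
after SHL R1, 2: R1=64<<2=256
after SUB R4, 1: R4=5-1=4
CMP R4, 4  (cmp 4,4)
JGT again: not taken
halt.
Total executed instructions: 19.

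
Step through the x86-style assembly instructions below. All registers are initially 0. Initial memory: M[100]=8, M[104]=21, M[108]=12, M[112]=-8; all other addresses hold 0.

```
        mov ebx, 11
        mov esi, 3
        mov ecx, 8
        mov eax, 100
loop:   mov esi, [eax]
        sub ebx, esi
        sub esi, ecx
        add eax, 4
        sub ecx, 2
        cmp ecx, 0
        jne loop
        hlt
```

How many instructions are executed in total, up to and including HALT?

after mov ebx, 11: ebx=11
after mov esi, 3: esi=3
after mov ecx, 8: ecx=8
after mov eax, 100: eax=100
after mov esi, [eax]: esi=M[100]=8
after sub ebx, esi: ebx=11-8=3
after sub esi, ecx: esi=8-8=0
after add eax, 4: eax=100+4=104
after sub ecx, 2: ecx=8-2=6
cmp ecx, 0  (cmp 6,0)
jne loop: taken
after mov esi, [eax]: esi=M[104]=21
after sub ebx, esi: ebx=3-21=-18
after sub esi, ecx: esi=21-6=15
after add eax, 4: eax=104+4=108
after sub ecx, 2: ecx=6-2=4
cmp ecx, 0  (cmp 4,0)
jne loop: taken
after mov esi, [eax]: esi=M[108]=12
after sub ebx, esi: ebx=(-18)-12=-30
after sub esi, ecx: esi=12-4=8
after add eax, 4: eax=108+4=112
after sub ecx, 2: ecx=4-2=2
cmp ecx, 0  (cmp 2,0)
jne loop: taken
after mov esi, [eax]: esi=M[112]=-8
after sub ebx, esi: ebx=(-30)-(-8)=-22
after sub esi, ecx: esi=(-8)-2=-10
after add eax, 4: eax=112+4=116
after sub ecx, 2: ecx=2-2=0
cmp ecx, 0  (cmp 0,0)
jne loop: not taken
halt.
Total executed instructions: 33.

33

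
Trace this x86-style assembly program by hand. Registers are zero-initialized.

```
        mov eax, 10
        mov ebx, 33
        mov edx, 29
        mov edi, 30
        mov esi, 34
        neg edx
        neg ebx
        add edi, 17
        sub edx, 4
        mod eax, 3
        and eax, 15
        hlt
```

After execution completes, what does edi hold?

eax=10
ebx=33
edx=29
edi=30
esi=34
edx=-(29)=-29
ebx=-(33)=-33
edi=30+17=47
edx=(-29)-4=-33
eax=10%3=1
eax=1&15=1
halt.

47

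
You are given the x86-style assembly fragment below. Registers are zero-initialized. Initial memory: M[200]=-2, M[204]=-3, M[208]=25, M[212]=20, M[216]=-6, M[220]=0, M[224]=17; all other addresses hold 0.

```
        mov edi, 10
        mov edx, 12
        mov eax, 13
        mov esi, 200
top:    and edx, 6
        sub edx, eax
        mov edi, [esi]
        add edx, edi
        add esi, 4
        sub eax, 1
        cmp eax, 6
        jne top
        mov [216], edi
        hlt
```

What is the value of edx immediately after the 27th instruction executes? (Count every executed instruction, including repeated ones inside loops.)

18

after mov edi, 10: edi=10
after mov edx, 12: edx=12
after mov eax, 13: eax=13
after mov esi, 200: esi=200
after and edx, 6: edx=12&6=4
after sub edx, eax: edx=4-13=-9
after mov edi, [esi]: edi=M[200]=-2
after add edx, edi: edx=(-9)+(-2)=-11
after add esi, 4: esi=200+4=204
after sub eax, 1: eax=13-1=12
cmp eax, 6  (cmp 12,6)
jne top: taken
after and edx, 6: edx=(-11)&6=4
after sub edx, eax: edx=4-12=-8
after mov edi, [esi]: edi=M[204]=-3
after add edx, edi: edx=(-8)+(-3)=-11
after add esi, 4: esi=204+4=208
after sub eax, 1: eax=12-1=11
cmp eax, 6  (cmp 11,6)
jne top: taken
after and edx, 6: edx=(-11)&6=4
after sub edx, eax: edx=4-11=-7
after mov edi, [esi]: edi=M[208]=25
after add edx, edi: edx=(-7)+25=18
after add esi, 4: esi=208+4=212
after sub eax, 1: eax=11-1=10
cmp eax, 6  (cmp 10,6)
After step 27: edx = 18.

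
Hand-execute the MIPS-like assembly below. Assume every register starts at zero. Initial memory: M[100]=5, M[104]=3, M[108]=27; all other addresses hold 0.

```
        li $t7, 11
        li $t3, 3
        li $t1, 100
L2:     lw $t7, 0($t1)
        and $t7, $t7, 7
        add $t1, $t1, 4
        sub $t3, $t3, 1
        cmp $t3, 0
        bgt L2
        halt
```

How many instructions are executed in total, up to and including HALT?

after li $t7, 11: $t7=11
after li $t3, 3: $t3=3
after li $t1, 100: $t1=100
after lw $t7, 0($t1): $t7=M[100]=5
after and $t7, $t7, 7: $t7=5&7=5
after add $t1, $t1, 4: $t1=100+4=104
after sub $t3, $t3, 1: $t3=3-1=2
cmp $t3, 0  (cmp 2,0)
bgt L2: taken
after lw $t7, 0($t1): $t7=M[104]=3
after and $t7, $t7, 7: $t7=3&7=3
after add $t1, $t1, 4: $t1=104+4=108
after sub $t3, $t3, 1: $t3=2-1=1
cmp $t3, 0  (cmp 1,0)
bgt L2: taken
after lw $t7, 0($t1): $t7=M[108]=27
after and $t7, $t7, 7: $t7=27&7=3
after add $t1, $t1, 4: $t1=108+4=112
after sub $t3, $t3, 1: $t3=1-1=0
cmp $t3, 0  (cmp 0,0)
bgt L2: not taken
halt.
Total executed instructions: 22.

22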